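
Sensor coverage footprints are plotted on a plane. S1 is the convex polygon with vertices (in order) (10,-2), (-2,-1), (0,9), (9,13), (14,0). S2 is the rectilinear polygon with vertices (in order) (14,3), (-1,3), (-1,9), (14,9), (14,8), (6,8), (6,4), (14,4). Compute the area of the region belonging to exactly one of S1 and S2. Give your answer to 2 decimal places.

|S1| = 161.5, |S2| = 58, |S1∩S2| = 50.8846.
|S1 △ S2| = |S1| + |S2| − 2·|S1∩S2| = 161.5 + 58 − 101.7692 = 117.73.

117.73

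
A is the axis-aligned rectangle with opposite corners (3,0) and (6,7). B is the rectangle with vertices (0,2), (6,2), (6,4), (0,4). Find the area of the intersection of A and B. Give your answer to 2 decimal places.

|A∩B|: x∈[3,6], y∈[2,4] → 3·2 = 6.

6.00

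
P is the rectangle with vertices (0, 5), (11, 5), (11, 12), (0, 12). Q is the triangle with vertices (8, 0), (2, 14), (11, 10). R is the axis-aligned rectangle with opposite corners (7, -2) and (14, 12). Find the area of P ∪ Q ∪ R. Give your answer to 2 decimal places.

152.17

By inclusion–exclusion:
Individual areas: |P| = 77, |Q| = 51, |R| = 98.
|P∩Q| = 38.25.
|P∩R|: x∈[7,11], y∈[5,12] → 4·7 = 28.
|Q∩R| = 27.3889.
|P∩Q∩R| = 19.8056.
|P ∪ Q ∪ R| = 226 − 93.6389 + 19.8056 = 152.17.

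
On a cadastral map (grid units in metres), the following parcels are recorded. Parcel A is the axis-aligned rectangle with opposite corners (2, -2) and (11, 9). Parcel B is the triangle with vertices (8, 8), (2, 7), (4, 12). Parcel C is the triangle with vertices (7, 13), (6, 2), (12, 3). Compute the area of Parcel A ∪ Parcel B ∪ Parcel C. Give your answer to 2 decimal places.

By inclusion–exclusion:
Individual areas: |Parcel A| = 99, |Parcel B| = 14, |Parcel C| = 32.5.
|Parcel A∩Parcel B| = 7.7.
|Parcel A∩Parcel C| = 26.6894.
|Parcel B∩Parcel C| = 1.1487.
|Parcel A∩Parcel B∩Parcel C| = 1.0881.
|Parcel A ∪ Parcel B ∪ Parcel C| = 145.5 − 35.5381 + 1.0881 = 111.05.

111.05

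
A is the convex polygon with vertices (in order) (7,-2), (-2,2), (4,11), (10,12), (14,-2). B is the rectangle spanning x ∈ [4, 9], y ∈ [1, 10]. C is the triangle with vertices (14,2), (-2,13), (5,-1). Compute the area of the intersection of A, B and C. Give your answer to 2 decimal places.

The intersection is the polygon with vertices (4,8.875), (9,5.438), (9,1), (4,1).
By the shoelace formula its area is 30.78.

30.78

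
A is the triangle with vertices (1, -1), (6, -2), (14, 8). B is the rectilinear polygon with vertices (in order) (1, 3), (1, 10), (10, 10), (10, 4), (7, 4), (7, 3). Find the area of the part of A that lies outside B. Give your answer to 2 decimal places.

|A| = 29, |A∩B| = 1.1111.
|A ∖ B| = |A| − |A∩B| = 29 − 1.1111 = 27.89.

27.89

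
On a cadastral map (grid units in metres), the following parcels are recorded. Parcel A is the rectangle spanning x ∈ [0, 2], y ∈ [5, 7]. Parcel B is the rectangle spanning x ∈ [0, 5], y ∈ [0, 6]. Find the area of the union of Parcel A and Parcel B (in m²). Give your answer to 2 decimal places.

32.00

By inclusion–exclusion:
Individual areas: |Parcel A| = 4, |Parcel B| = 30.
|Parcel A∩Parcel B|: x∈[0,2], y∈[5,6] → 2·1 = 2.
|Parcel A ∪ Parcel B| = 34 − 2 = 32.00.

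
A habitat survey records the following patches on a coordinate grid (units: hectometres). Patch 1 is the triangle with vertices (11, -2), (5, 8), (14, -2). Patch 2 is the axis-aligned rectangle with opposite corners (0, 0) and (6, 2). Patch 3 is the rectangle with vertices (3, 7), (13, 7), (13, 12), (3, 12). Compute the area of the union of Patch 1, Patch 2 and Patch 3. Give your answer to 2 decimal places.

76.85

By inclusion–exclusion:
Individual areas: |Patch 1| = 15, |Patch 2| = 12, |Patch 3| = 50.
|Patch 1∩Patch 2| = 0.
|Patch 1∩Patch 3| = 0.15.
|Patch 2∩Patch 3| = 0 (no overlap).
|Patch 1∩Patch 2∩Patch 3| = 0.
|Patch 1 ∪ Patch 2 ∪ Patch 3| = 77 − 0.15 + 0 = 76.85.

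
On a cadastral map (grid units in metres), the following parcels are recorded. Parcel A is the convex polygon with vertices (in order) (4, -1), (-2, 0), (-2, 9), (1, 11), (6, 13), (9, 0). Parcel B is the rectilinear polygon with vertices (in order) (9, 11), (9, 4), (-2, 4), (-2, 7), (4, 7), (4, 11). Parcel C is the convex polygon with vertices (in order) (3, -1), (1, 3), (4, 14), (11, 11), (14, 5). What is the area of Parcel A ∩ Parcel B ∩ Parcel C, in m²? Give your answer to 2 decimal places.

29.84

The intersection is the polygon with vertices (4,7), (4,11), (6.462,11), (8.077,4), (1.273,4), (2.091,7).
By the shoelace formula its area is 29.84.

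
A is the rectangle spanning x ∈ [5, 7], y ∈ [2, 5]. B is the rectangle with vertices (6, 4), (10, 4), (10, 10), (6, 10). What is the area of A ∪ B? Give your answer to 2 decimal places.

29.00

By inclusion–exclusion:
Individual areas: |A| = 6, |B| = 24.
|A∩B|: x∈[6,7], y∈[4,5] → 1·1 = 1.
|A ∪ B| = 30 − 1 = 29.00.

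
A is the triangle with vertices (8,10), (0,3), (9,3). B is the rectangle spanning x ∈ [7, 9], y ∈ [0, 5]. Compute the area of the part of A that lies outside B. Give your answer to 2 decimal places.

27.79

|A| = 31.5, |A∩B| = 3.7143.
|A ∖ B| = |A| − |A∩B| = 31.5 − 3.7143 = 27.79.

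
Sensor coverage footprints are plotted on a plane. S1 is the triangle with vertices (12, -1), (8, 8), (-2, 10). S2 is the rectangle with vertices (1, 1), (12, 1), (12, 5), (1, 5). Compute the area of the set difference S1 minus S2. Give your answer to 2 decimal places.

27.75

|S1| = 41, |S1∩S2| = 13.2525.
|S1 ∖ S2| = |S1| − |S1∩S2| = 41 − 13.2525 = 27.75.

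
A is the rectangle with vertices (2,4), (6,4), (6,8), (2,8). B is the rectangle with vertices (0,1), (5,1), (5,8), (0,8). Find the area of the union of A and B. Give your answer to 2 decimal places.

By inclusion–exclusion:
Individual areas: |A| = 16, |B| = 35.
|A∩B|: x∈[2,5], y∈[4,8] → 3·4 = 12.
|A ∪ B| = 51 − 12 = 39.00.

39.00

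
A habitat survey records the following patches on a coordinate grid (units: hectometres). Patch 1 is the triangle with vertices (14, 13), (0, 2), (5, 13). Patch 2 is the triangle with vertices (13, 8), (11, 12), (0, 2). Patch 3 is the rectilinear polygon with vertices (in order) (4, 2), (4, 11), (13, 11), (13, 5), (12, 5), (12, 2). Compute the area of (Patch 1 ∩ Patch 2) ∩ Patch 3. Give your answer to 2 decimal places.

The region (Patch 1 ∩ Patch 2) ∩ Patch 3 is the polygon with vertices (9.9,11), (11.454,11), (4,5.143), (4,5.636).
By the shoelace formula its area is 6.01.

6.01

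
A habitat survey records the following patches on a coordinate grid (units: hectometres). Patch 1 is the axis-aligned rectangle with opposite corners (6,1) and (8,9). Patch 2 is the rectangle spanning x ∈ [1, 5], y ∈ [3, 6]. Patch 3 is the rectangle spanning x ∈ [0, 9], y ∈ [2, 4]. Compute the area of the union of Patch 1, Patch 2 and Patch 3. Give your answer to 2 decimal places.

38.00

By inclusion–exclusion:
Individual areas: |Patch 1| = 16, |Patch 2| = 12, |Patch 3| = 18.
|Patch 1∩Patch 2| = 0 (no overlap).
|Patch 1∩Patch 3|: x∈[6,8], y∈[2,4] → 2·2 = 4.
|Patch 2∩Patch 3|: x∈[1,5], y∈[3,4] → 4·1 = 4.
|Patch 1∩Patch 2∩Patch 3| = 0.
|Patch 1 ∪ Patch 2 ∪ Patch 3| = 46 − 8 + 0 = 38.00.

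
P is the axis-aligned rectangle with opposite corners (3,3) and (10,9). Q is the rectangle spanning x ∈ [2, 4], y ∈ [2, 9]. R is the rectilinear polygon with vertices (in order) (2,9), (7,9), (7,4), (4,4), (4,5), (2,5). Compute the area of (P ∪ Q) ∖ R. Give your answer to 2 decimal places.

|P ∪ Q| = 50.
|(P ∪ Q) ∩ R| = 23.
|(P ∪ Q) ∖ R| = 50 − 23 = 27.00.

27.00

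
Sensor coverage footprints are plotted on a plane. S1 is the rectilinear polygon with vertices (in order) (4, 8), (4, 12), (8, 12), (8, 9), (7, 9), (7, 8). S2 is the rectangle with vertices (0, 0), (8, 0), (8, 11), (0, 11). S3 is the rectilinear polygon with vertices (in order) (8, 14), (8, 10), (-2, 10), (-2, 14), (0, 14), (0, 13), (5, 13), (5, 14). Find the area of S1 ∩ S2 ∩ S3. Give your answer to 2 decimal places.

The intersection is the polygon with vertices (8,11), (8,10), (4,10), (4,11).
By the shoelace formula its area is 4.00.

4.00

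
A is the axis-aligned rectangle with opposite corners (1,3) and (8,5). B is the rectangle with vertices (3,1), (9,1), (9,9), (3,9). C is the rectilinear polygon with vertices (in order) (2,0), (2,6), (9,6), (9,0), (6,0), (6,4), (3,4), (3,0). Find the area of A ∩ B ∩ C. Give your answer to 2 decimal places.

7.00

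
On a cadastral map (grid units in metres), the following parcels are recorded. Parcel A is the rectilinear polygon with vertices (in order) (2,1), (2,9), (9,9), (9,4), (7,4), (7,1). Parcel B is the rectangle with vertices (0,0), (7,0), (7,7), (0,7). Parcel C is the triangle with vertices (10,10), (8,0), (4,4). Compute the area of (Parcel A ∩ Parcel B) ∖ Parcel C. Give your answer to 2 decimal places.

|Parcel A ∩ Parcel B| = 30.
|(Parcel A ∩ Parcel B) ∩ Parcel C| = 9.
|(Parcel A ∩ Parcel B) ∖ Parcel C| = 30 − 9 = 21.00.

21.00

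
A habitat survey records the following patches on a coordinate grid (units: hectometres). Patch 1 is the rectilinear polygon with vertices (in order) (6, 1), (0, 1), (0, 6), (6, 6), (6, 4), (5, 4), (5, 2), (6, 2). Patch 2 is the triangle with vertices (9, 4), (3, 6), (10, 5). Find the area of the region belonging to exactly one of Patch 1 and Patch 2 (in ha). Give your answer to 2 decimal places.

|Patch 1| = 28, |Patch 2| = 4, |Patch 1∩Patch 2| = 0.8571.
|Patch 1 △ Patch 2| = |Patch 1| + |Patch 2| − 2·|Patch 1∩Patch 2| = 28 + 4 − 1.7143 = 30.29.

30.29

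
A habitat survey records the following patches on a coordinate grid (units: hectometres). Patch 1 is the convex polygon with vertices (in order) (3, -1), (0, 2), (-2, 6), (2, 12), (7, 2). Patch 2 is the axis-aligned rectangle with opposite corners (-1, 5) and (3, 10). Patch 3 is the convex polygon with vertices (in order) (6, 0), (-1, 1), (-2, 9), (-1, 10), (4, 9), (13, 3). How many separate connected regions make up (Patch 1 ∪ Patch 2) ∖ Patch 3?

3

(Patch 1 ∪ Patch 2) ∖ Patch 3 splits into 3 disjoint pieces (area 0.2763, area 4.1111, area 2.3333).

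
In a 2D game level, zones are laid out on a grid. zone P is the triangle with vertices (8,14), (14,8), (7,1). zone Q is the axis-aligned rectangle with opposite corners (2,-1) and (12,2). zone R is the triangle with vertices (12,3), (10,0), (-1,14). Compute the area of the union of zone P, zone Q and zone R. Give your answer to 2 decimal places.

By inclusion–exclusion:
Individual areas: |zone P| = 42, |zone Q| = 30, |zone R| = 30.5.
|zone P∩zone Q| = 0.4615.
|zone P∩zone R| = 7.6435.
|zone Q∩zone R| = 2.9048.
|zone P∩zone Q∩zone R| = 0.
|zone P ∪ zone Q ∪ zone R| = 102.5 − 11.0098 + 0 = 91.49.

91.49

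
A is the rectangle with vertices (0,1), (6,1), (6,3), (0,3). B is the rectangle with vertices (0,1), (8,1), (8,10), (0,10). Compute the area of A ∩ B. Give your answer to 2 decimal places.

12.00

|A∩B|: x∈[0,6], y∈[1,3] → 6·2 = 12.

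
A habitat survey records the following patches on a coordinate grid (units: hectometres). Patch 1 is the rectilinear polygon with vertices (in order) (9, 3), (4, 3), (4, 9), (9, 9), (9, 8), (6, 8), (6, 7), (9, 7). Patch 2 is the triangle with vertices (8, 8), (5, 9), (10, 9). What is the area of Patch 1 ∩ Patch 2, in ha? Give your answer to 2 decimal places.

2.25

The intersection is the polygon with vertices (9,9), (9,8.5), (8,8), (5,9).
By the shoelace formula its area is 2.25.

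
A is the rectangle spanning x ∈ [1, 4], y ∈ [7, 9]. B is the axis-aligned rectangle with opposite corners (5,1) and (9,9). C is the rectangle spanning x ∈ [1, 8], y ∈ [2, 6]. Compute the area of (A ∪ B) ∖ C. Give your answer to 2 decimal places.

26.00

|A ∪ B| = 38.
|(A ∪ B) ∩ C| = 12.
|(A ∪ B) ∖ C| = 38 − 12 = 26.00.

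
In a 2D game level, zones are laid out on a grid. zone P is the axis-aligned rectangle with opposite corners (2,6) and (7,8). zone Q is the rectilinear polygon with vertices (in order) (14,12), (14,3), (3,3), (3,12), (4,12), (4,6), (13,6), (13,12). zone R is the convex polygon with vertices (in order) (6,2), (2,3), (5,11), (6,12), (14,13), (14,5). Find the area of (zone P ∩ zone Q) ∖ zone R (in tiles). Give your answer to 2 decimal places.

1.00

|zone P ∩ zone Q| = 2.
|(zone P ∩ zone Q) ∩ zone R| = 1.
|(zone P ∩ zone Q) ∖ zone R| = 2 − 1 = 1.00.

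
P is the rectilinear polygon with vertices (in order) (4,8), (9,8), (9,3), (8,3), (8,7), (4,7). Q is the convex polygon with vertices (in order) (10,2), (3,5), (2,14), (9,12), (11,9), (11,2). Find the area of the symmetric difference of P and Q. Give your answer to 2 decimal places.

67.00

|P| = 9, |Q| = 76, |P∩Q| = 9.
|P △ Q| = |P| + |Q| − 2·|P∩Q| = 9 + 76 − 18 = 67.00.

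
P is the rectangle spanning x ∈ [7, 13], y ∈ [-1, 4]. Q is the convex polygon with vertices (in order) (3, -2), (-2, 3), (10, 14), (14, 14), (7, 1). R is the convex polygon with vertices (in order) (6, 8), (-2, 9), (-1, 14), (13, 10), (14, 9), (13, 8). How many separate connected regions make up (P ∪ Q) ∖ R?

(P ∪ Q) ∖ R splits into 2 disjoint pieces (area 98.9892, area 14.6789).

2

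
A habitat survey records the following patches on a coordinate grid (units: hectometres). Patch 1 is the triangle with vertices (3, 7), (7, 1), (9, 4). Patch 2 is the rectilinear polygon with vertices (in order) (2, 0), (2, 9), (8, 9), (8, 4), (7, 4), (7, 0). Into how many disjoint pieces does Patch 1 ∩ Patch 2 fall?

1

Patch 1 ∩ Patch 2 is a single connected region.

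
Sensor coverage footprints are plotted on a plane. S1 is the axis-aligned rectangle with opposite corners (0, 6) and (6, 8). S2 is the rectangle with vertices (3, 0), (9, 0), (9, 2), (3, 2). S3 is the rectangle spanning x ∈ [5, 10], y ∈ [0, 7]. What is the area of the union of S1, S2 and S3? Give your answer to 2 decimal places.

By inclusion–exclusion:
Individual areas: |S1| = 12, |S2| = 12, |S3| = 35.
|S1∩S2| = 0 (no overlap).
|S1∩S3|: x∈[5,6], y∈[6,7] → 1·1 = 1.
|S2∩S3|: x∈[5,9], y∈[0,2] → 4·2 = 8.
|S1∩S2∩S3| = 0.
|S1 ∪ S2 ∪ S3| = 59 − 9 + 0 = 50.00.

50.00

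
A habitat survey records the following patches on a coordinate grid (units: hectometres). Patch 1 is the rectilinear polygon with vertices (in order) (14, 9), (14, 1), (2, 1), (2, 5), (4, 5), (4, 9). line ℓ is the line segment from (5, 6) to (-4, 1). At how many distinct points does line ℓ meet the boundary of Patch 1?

The segment meets the boundary at (2,4.333), (3.2,5), (4,5.444).

3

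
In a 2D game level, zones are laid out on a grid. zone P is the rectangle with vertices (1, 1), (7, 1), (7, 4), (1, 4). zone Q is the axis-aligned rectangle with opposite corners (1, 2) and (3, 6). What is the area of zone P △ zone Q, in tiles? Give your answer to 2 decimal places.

18.00

|zone P∩zone Q|: x∈[1,3], y∈[2,4] → 2·2 = 4.
|zone P △ zone Q| = |zone P| + |zone Q| − 2·|zone P∩zone Q| = 18 + 8 − 8 = 18.00.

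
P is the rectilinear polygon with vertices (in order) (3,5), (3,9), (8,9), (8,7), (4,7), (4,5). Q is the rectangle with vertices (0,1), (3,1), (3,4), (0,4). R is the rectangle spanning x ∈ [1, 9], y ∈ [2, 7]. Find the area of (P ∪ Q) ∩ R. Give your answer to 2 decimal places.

|P ∪ Q| = 21.
|(P ∪ Q) ∩ R| = 6.00.

6.00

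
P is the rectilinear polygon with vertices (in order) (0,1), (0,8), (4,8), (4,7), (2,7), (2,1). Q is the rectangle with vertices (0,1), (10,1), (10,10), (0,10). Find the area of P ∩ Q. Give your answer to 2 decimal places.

The intersection is the polygon with vertices (0,8), (4,8), (4,7), (2,7), (2,1), (0,1).
By the shoelace formula its area is 16.00.

16.00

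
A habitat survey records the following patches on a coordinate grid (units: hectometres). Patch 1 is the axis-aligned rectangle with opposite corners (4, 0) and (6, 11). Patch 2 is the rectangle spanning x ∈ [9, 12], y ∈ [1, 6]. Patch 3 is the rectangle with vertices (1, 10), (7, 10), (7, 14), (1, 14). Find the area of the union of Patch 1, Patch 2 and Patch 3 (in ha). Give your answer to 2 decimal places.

59.00

By inclusion–exclusion:
Individual areas: |Patch 1| = 22, |Patch 2| = 15, |Patch 3| = 24.
|Patch 1∩Patch 2| = 0 (no overlap).
|Patch 1∩Patch 3|: x∈[4,6], y∈[10,11] → 2·1 = 2.
|Patch 2∩Patch 3| = 0 (no overlap).
|Patch 1∩Patch 2∩Patch 3| = 0.
|Patch 1 ∪ Patch 2 ∪ Patch 3| = 61 − 2 + 0 = 59.00.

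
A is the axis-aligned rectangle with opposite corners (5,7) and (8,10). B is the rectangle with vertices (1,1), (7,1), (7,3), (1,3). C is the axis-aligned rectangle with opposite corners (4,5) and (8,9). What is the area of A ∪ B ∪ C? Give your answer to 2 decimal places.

By inclusion–exclusion:
Individual areas: |A| = 9, |B| = 12, |C| = 16.
|A∩B| = 0 (no overlap).
|A∩C|: x∈[5,8], y∈[7,9] → 3·2 = 6.
|B∩C| = 0 (no overlap).
|A∩B∩C| = 0.
|A ∪ B ∪ C| = 37 − 6 + 0 = 31.00.

31.00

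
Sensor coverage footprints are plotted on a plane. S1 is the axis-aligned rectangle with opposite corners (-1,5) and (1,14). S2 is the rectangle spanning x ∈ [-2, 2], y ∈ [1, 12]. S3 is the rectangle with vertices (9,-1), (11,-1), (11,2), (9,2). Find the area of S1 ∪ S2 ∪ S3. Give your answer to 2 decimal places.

54.00

By inclusion–exclusion:
Individual areas: |S1| = 18, |S2| = 44, |S3| = 6.
|S1∩S2|: x∈[-1,1], y∈[5,12] → 2·7 = 14.
|S1∩S3| = 0 (no overlap).
|S2∩S3| = 0 (no overlap).
|S1∩S2∩S3| = 0.
|S1 ∪ S2 ∪ S3| = 68 − 14 + 0 = 54.00.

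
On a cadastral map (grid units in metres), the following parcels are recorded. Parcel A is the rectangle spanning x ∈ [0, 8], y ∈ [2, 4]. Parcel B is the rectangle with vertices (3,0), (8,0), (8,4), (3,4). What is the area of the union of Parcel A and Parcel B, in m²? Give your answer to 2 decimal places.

By inclusion–exclusion:
Individual areas: |Parcel A| = 16, |Parcel B| = 20.
|Parcel A∩Parcel B|: x∈[3,8], y∈[2,4] → 5·2 = 10.
|Parcel A ∪ Parcel B| = 36 − 10 = 26.00.

26.00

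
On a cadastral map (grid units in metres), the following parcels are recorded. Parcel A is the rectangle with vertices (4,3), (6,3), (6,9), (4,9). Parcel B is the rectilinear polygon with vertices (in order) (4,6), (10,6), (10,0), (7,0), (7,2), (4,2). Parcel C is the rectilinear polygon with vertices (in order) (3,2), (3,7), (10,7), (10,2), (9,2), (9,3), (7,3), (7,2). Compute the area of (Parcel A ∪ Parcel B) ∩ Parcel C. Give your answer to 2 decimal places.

|Parcel A ∪ Parcel B| = 36.
|(Parcel A ∪ Parcel B) ∩ Parcel C| = 24.00.

24.00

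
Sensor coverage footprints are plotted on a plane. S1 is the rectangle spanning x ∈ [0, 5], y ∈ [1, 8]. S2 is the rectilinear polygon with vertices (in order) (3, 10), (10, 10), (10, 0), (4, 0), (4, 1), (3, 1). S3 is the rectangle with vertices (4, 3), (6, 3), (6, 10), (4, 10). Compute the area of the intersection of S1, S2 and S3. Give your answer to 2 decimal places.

The intersection is the polygon with vertices (5,3), (4,3), (4,8), (5,8).
By the shoelace formula its area is 5.00.

5.00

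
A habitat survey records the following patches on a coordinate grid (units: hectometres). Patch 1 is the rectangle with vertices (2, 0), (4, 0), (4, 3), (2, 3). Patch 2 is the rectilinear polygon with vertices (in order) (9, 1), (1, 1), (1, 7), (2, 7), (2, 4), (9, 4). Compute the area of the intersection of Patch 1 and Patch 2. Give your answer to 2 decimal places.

4.00

The intersection is the polygon with vertices (2,3), (4,3), (4,1), (2,1).
By the shoelace formula its area is 4.00.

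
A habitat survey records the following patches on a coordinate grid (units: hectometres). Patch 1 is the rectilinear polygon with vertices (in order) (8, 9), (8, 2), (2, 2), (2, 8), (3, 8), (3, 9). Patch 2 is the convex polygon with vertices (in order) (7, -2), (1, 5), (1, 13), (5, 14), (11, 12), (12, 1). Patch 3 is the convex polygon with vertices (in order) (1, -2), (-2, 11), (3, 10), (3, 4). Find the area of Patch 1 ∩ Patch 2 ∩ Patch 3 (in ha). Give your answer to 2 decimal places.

4.54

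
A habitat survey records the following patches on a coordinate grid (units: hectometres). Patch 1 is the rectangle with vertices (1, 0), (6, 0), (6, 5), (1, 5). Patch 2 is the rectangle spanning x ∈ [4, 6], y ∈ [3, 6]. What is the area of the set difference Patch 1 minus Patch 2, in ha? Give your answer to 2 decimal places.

21.00

|Patch 1∩Patch 2|: x∈[4,6], y∈[3,5] → 2·2 = 4.
|Patch 1| = 25.
|Patch 1 ∖ Patch 2| = |Patch 1| − |Patch 1∩Patch 2| = 25 − 4 = 21.00.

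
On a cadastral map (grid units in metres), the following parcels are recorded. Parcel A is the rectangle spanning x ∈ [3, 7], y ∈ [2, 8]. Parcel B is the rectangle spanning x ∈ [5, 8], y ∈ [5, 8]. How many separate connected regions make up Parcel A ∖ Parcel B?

1

Parcel A ∖ Parcel B is a single connected region.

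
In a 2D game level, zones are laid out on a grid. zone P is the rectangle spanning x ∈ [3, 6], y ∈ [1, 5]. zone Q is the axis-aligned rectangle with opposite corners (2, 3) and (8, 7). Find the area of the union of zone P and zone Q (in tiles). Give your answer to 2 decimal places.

By inclusion–exclusion:
Individual areas: |zone P| = 12, |zone Q| = 24.
|zone P∩zone Q|: x∈[3,6], y∈[3,5] → 3·2 = 6.
|zone P ∪ zone Q| = 36 − 6 = 30.00.

30.00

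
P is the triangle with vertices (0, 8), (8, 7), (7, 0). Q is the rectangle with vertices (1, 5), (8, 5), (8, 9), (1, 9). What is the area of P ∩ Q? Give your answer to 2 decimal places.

The intersection is the polygon with vertices (8,7), (7.714,5), (2.625,5), (1,6.857), (1,7.875).
By the shoelace formula its area is 15.27.

15.27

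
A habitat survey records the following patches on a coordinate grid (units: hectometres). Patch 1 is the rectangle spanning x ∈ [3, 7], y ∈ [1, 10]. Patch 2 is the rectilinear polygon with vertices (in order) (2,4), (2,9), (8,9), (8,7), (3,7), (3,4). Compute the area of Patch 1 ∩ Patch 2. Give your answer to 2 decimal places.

8.00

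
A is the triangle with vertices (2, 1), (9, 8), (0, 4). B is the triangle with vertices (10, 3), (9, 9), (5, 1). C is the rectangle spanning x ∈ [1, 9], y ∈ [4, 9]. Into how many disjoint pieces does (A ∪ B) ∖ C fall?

2

(A ∪ B) ∖ C splits into 2 disjoint pieces (area 7.7222, area 9.75).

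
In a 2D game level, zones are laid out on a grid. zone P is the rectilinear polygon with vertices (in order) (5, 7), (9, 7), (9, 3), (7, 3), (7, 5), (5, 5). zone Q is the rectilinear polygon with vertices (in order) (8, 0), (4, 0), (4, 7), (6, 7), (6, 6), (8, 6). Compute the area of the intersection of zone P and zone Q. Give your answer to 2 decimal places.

The intersection is the polygon with vertices (6,7), (6,6), (8,6), (8,3), (7,3), (7,5), (5,5), (5,7).
By the shoelace formula its area is 6.00.

6.00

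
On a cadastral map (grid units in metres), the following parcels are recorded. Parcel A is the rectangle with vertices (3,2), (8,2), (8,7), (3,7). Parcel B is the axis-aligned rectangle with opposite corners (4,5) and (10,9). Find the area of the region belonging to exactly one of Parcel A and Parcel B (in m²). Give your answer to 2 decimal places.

|Parcel A∩Parcel B|: x∈[4,8], y∈[5,7] → 4·2 = 8.
|Parcel A △ Parcel B| = |Parcel A| + |Parcel B| − 2·|Parcel A∩Parcel B| = 25 + 24 − 16 = 33.00.

33.00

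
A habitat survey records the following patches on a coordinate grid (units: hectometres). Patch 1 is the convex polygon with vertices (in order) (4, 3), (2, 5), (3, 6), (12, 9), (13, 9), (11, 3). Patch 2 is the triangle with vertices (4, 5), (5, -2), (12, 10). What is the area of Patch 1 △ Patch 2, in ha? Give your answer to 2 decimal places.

|Patch 1| = 41, |Patch 2| = 30.5, |Patch 1∩Patch 2| = 20.0704.
|Patch 1 △ Patch 2| = |Patch 1| + |Patch 2| − 2·|Patch 1∩Patch 2| = 41 + 30.5 − 40.1408 = 31.36.

31.36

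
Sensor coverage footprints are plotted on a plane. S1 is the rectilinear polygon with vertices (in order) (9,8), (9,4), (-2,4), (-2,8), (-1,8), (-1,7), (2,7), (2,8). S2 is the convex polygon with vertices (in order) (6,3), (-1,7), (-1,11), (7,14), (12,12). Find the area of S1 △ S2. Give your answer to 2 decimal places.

75.92

|S1| = 41, |S2| = 85, |S1∩S2| = 25.0417.
|S1 △ S2| = |S1| + |S2| − 2·|S1∩S2| = 41 + 85 − 50.0833 = 75.92.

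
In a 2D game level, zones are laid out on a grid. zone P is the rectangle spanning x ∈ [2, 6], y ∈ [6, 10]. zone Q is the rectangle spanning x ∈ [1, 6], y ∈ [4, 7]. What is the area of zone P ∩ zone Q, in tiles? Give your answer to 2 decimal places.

4.00

|zone P∩zone Q|: x∈[2,6], y∈[6,7] → 4·1 = 4.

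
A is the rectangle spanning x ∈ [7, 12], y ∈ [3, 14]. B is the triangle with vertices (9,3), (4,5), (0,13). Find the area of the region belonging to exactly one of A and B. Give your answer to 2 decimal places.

|A| = 55, |B| = 16, |A∩B| = 1.4222.
|A △ B| = |A| + |B| − 2·|A∩B| = 55 + 16 − 2.8444 = 68.16.

68.16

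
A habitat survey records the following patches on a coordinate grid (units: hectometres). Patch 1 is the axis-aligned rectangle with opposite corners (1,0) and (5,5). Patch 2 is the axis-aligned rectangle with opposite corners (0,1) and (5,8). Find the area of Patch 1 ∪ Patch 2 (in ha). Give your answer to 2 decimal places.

39.00

By inclusion–exclusion:
Individual areas: |Patch 1| = 20, |Patch 2| = 35.
|Patch 1∩Patch 2|: x∈[1,5], y∈[1,5] → 4·4 = 16.
|Patch 1 ∪ Patch 2| = 55 − 16 = 39.00.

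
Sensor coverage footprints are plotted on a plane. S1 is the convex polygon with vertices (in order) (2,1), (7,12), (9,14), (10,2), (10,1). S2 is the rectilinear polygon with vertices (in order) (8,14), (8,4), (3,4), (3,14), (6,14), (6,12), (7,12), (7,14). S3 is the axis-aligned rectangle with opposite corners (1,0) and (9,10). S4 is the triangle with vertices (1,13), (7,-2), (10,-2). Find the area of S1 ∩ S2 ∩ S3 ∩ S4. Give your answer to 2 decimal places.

The intersection is the polygon with vertices (4.6,4), (4.021,5.447), (4.672,6.879), (6.4,4).
By the shoelace formula its area is 3.48.

3.48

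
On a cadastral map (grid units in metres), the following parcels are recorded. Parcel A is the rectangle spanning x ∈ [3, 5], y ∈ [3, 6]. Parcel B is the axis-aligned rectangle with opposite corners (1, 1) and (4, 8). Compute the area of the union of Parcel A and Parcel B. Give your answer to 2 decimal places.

24.00

By inclusion–exclusion:
Individual areas: |Parcel A| = 6, |Parcel B| = 21.
|Parcel A∩Parcel B|: x∈[3,4], y∈[3,6] → 1·3 = 3.
|Parcel A ∪ Parcel B| = 27 − 3 = 24.00.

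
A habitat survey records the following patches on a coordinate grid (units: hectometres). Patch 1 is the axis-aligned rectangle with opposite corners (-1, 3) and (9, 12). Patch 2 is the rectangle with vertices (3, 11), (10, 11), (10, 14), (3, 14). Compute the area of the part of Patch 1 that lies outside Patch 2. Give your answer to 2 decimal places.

84.00

|Patch 1∩Patch 2|: x∈[3,9], y∈[11,12] → 6·1 = 6.
|Patch 1| = 90.
|Patch 1 ∖ Patch 2| = |Patch 1| − |Patch 1∩Patch 2| = 90 − 6 = 84.00.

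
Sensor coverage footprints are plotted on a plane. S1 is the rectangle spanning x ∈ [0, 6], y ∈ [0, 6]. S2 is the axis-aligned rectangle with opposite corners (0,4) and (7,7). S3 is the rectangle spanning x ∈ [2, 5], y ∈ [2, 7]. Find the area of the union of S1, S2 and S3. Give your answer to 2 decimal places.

45.00

By inclusion–exclusion:
Individual areas: |S1| = 36, |S2| = 21, |S3| = 15.
|S1∩S2|: x∈[0,6], y∈[4,6] → 6·2 = 12.
|S1∩S3|: x∈[2,5], y∈[2,6] → 3·4 = 12.
|S2∩S3|: x∈[2,5], y∈[4,7] → 3·3 = 9.
|S1∩S2∩S3| = 6.
|S1 ∪ S2 ∪ S3| = 72 − 33 + 6 = 45.00.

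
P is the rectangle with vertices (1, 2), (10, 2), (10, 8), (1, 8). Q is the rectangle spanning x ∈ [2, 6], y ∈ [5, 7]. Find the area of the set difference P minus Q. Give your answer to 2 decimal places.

46.00

|P∩Q|: x∈[2,6], y∈[5,7] → 4·2 = 8.
|P| = 54.
|P ∖ Q| = |P| − |P∩Q| = 54 − 8 = 46.00.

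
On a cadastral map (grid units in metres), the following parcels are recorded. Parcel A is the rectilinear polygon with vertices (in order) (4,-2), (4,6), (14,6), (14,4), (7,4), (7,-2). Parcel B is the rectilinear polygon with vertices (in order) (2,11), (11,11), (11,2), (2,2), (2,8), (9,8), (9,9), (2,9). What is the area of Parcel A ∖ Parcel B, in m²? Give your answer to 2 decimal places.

|Parcel A| = 38, |Parcel A∩Parcel B| = 20.
|Parcel A ∖ Parcel B| = |Parcel A| − |Parcel A∩Parcel B| = 38 − 20 = 18.00.

18.00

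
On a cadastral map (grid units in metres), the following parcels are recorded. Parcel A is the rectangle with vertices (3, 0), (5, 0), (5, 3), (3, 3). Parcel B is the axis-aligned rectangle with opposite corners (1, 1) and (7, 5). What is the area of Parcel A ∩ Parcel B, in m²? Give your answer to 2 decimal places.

|Parcel A∩Parcel B|: x∈[3,5], y∈[1,3] → 2·2 = 4.

4.00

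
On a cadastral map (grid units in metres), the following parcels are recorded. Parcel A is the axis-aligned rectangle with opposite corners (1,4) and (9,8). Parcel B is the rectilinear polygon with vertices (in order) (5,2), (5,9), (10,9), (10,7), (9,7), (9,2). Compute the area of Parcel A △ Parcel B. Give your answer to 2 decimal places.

|Parcel A| = 32, |Parcel B| = 30, |Parcel A∩Parcel B| = 16.
|Parcel A △ Parcel B| = |Parcel A| + |Parcel B| − 2·|Parcel A∩Parcel B| = 32 + 30 − 32 = 30.00.

30.00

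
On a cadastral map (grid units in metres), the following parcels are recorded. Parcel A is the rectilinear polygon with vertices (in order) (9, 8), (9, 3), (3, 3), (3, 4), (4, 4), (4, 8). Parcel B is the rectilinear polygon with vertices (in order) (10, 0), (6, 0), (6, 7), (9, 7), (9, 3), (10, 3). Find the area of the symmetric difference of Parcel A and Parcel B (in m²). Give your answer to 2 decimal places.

|Parcel A| = 26, |Parcel B| = 24, |Parcel A∩Parcel B| = 12.
|Parcel A △ Parcel B| = |Parcel A| + |Parcel B| − 2·|Parcel A∩Parcel B| = 26 + 24 − 24 = 26.00.

26.00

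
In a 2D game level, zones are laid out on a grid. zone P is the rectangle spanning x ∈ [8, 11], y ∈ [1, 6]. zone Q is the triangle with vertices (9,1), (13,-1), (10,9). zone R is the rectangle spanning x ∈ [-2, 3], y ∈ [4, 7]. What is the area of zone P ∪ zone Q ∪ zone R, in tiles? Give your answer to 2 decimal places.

38.58

By inclusion–exclusion:
Individual areas: |zone P| = 15, |zone Q| = 17, |zone R| = 15.
|zone P∩zone Q| = 8.4208.
|zone P∩zone R| = 0 (no overlap).
|zone Q∩zone R| = 0.
|zone P∩zone Q∩zone R| = 0.
|zone P ∪ zone Q ∪ zone R| = 47 − 8.4208 + 0 = 38.58.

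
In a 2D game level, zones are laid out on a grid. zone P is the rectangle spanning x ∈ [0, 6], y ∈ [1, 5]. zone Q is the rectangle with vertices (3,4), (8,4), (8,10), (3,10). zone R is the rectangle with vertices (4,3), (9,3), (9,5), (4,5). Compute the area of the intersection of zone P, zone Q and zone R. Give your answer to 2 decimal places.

The intersection is the polygon with vertices (6,4), (4,4), (4,5), (6,5).
By the shoelace formula its area is 2.00.

2.00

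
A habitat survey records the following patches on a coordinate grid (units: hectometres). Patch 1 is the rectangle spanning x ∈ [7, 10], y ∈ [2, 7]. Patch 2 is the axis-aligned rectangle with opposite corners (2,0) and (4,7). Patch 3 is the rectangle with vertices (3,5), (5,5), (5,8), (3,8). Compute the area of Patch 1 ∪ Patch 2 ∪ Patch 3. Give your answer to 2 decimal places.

By inclusion–exclusion:
Individual areas: |Patch 1| = 15, |Patch 2| = 14, |Patch 3| = 6.
|Patch 1∩Patch 2| = 0 (no overlap).
|Patch 1∩Patch 3| = 0 (no overlap).
|Patch 2∩Patch 3|: x∈[3,4], y∈[5,7] → 1·2 = 2.
|Patch 1∩Patch 2∩Patch 3| = 0.
|Patch 1 ∪ Patch 2 ∪ Patch 3| = 35 − 2 + 0 = 33.00.

33.00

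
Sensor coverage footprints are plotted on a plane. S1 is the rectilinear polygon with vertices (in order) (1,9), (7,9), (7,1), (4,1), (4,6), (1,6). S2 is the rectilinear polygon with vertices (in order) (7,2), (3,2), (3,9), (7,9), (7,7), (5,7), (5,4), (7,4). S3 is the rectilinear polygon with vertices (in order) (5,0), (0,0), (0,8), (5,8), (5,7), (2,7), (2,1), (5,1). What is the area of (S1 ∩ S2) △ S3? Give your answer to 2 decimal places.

36.00

|S1 ∩ S2| = 18.
|(S1 ∩ S2) ∩ S3| = 2.
|(S1 ∩ S2) △ S3| = 18 + 22 − 4 = 36.00.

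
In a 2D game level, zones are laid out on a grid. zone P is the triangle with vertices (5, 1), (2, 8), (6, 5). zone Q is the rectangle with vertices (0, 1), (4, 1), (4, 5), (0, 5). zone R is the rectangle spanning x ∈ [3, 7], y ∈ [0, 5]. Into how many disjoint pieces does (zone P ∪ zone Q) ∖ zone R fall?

(zone P ∪ zone Q) ∖ zone R splits into 2 disjoint pieces (area 12, area 4.0714).

2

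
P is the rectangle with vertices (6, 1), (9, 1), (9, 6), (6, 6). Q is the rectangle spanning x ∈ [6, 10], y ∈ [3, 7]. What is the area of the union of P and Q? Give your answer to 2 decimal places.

By inclusion–exclusion:
Individual areas: |P| = 15, |Q| = 16.
|P∩Q|: x∈[6,9], y∈[3,6] → 3·3 = 9.
|P ∪ Q| = 31 − 9 = 22.00.

22.00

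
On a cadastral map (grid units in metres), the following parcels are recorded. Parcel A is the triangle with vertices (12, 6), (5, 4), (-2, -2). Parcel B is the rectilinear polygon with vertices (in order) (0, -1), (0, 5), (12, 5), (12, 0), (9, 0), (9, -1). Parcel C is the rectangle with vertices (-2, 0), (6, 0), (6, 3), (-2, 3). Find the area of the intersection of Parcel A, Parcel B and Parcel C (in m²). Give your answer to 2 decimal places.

The intersection is the polygon with vertices (1.5,0), (0.333,0), (3.833,3), (6,3), (6,2.571).
By the shoelace formula its area is 5.96.

5.96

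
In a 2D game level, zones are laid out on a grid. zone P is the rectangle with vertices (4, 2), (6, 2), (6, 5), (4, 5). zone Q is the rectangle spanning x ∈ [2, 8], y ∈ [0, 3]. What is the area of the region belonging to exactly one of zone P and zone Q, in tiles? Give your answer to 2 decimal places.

|zone P∩zone Q|: x∈[4,6], y∈[2,3] → 2·1 = 2.
|zone P △ zone Q| = |zone P| + |zone Q| − 2·|zone P∩zone Q| = 6 + 18 − 4 = 20.00.

20.00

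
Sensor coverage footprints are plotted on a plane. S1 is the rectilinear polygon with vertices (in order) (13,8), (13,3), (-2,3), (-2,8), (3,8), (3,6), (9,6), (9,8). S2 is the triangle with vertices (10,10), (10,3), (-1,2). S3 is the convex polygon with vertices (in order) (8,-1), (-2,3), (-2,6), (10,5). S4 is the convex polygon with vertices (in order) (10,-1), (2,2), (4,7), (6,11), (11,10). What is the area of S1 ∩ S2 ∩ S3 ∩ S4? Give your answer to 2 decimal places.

15.50

The intersection is the polygon with vertices (10,5), (9.333,3), (2.4,3), (3.231,5.077), (3.832,5.514).
By the shoelace formula its area is 15.50.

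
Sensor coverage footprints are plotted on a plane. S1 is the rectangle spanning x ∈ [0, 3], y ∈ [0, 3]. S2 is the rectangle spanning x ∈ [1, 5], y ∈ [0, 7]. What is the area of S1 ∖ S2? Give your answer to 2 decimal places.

|S1∩S2|: x∈[1,3], y∈[0,3] → 2·3 = 6.
|S1| = 9.
|S1 ∖ S2| = |S1| − |S1∩S2| = 9 − 6 = 3.00.

3.00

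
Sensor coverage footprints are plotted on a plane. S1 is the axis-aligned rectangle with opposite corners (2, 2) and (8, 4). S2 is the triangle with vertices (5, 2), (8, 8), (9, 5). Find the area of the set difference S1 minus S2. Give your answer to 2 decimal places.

10.33

|S1| = 12, |S1∩S2| = 1.6667.
|S1 ∖ S2| = |S1| − |S1∩S2| = 12 − 1.6667 = 10.33.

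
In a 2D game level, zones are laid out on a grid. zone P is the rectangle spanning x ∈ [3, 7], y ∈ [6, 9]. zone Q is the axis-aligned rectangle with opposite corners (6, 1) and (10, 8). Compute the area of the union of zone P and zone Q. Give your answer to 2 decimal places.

38.00

By inclusion–exclusion:
Individual areas: |zone P| = 12, |zone Q| = 28.
|zone P∩zone Q|: x∈[6,7], y∈[6,8] → 1·2 = 2.
|zone P ∪ zone Q| = 40 − 2 = 38.00.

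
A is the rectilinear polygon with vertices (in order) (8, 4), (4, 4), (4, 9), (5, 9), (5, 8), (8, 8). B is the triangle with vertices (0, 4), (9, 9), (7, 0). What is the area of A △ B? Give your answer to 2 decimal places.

26.24

|A| = 17, |B| = 35.5, |A∩B| = 13.1278.
|A △ B| = |A| + |B| − 2·|A∩B| = 17 + 35.5 − 26.2556 = 26.24.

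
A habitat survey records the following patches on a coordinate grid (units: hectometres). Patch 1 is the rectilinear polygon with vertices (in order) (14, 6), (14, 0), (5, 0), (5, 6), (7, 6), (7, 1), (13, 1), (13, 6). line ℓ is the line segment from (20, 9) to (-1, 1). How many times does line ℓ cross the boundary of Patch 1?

The segment meets the boundary at (5,3.286), (7,4.048).

2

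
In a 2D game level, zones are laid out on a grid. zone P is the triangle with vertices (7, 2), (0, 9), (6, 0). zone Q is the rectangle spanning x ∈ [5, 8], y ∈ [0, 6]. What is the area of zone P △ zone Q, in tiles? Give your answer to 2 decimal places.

|zone P| = 10.5, |zone Q| = 18, |zone P∩zone Q| = 4.25.
|zone P △ zone Q| = |zone P| + |zone Q| − 2·|zone P∩zone Q| = 10.5 + 18 − 8.5 = 20.00.

20.00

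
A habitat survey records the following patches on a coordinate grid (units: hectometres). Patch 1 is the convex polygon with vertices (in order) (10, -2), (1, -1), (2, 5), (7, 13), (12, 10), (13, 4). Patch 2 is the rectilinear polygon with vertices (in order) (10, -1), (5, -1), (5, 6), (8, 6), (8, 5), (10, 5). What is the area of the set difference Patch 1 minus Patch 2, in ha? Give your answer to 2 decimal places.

89.00

|Patch 1| = 122, |Patch 1∩Patch 2| = 33.
|Patch 1 ∖ Patch 2| = |Patch 1| − |Patch 1∩Patch 2| = 122 − 33 = 89.00.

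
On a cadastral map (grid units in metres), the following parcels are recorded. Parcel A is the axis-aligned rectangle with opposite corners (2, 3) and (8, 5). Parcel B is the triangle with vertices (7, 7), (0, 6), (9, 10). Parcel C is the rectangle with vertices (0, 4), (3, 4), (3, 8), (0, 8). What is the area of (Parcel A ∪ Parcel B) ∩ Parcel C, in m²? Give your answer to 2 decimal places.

|Parcel A ∪ Parcel B| = 21.5.
|(Parcel A ∪ Parcel B) ∩ Parcel C| = 2.36.

2.36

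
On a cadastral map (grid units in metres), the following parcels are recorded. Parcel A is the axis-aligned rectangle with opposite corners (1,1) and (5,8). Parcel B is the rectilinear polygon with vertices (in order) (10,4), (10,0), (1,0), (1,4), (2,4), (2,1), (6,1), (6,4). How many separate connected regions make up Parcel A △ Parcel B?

1

Parcel A △ Parcel B is a single connected region.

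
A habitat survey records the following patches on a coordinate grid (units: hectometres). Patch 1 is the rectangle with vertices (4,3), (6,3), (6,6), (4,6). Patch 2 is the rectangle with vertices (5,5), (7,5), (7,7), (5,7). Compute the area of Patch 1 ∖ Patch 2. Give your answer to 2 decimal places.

|Patch 1∩Patch 2|: x∈[5,6], y∈[5,6] → 1·1 = 1.
|Patch 1| = 6.
|Patch 1 ∖ Patch 2| = |Patch 1| − |Patch 1∩Patch 2| = 6 − 1 = 5.00.

5.00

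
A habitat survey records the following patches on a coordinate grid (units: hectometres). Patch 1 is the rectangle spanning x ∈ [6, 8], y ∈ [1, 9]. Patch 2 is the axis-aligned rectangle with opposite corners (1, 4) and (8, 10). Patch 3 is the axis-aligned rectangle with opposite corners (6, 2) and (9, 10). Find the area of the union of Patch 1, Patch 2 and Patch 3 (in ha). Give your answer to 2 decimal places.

By inclusion–exclusion:
Individual areas: |Patch 1| = 16, |Patch 2| = 42, |Patch 3| = 24.
|Patch 1∩Patch 2|: x∈[6,8], y∈[4,9] → 2·5 = 10.
|Patch 1∩Patch 3|: x∈[6,8], y∈[2,9] → 2·7 = 14.
|Patch 2∩Patch 3|: x∈[6,8], y∈[4,10] → 2·6 = 12.
|Patch 1∩Patch 2∩Patch 3| = 10.
|Patch 1 ∪ Patch 2 ∪ Patch 3| = 82 − 36 + 10 = 56.00.

56.00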